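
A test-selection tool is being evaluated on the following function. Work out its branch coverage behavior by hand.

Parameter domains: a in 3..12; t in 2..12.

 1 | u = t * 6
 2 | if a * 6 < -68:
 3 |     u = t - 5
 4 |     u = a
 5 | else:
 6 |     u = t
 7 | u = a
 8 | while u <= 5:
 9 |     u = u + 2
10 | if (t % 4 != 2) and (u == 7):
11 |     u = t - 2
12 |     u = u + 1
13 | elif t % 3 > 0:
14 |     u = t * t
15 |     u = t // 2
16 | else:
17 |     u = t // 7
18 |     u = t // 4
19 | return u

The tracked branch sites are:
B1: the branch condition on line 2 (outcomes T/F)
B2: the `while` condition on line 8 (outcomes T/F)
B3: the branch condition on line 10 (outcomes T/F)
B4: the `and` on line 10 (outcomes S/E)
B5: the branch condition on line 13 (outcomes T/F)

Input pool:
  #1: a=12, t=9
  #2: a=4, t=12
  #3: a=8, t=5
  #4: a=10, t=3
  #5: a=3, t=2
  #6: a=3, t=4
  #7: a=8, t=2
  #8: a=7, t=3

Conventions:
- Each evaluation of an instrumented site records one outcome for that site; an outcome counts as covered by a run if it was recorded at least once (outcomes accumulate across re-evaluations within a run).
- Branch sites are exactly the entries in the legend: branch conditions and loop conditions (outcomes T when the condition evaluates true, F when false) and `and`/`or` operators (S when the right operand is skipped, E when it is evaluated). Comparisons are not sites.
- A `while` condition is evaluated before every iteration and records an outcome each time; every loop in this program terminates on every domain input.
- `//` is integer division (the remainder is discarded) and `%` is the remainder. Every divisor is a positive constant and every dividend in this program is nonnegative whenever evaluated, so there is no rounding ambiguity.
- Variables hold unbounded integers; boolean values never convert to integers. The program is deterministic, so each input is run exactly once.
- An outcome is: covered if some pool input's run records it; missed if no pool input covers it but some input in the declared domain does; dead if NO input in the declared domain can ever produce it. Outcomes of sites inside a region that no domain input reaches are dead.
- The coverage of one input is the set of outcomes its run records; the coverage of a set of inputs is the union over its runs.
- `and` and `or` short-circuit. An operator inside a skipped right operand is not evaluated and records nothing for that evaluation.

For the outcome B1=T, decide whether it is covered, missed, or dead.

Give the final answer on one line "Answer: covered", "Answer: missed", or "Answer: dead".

no pool input records B1=T
checking all 110 inputs in the declared domain: B1=T is never recorded -> dead

Answer: dead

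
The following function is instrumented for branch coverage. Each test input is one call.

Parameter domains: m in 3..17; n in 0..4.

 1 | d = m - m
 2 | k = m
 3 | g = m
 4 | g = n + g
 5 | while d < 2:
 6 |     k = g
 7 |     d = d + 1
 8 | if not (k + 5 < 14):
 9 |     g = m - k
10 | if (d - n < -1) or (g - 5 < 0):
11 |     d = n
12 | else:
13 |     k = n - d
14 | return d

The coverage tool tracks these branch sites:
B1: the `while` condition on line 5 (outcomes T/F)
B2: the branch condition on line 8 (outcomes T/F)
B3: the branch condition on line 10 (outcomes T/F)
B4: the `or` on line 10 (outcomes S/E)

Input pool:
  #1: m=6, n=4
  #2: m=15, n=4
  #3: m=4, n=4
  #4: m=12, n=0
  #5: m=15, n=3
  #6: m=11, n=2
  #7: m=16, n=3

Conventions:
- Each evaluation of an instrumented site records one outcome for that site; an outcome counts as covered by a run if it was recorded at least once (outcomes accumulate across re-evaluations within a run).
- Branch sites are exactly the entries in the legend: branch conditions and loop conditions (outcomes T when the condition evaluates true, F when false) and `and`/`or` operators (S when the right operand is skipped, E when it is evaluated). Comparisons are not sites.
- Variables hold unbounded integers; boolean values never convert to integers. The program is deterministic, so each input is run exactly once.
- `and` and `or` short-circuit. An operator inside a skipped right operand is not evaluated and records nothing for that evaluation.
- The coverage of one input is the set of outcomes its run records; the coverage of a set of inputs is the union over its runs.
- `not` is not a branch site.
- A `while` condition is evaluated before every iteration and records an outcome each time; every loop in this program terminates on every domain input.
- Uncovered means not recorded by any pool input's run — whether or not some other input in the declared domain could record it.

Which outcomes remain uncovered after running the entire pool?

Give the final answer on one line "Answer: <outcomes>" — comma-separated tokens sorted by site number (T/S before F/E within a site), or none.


#1 (m=6, n=4) -> B1->T, B1->T, B1->F, B2->T, B4->S, B3->T; covered: B1=T, B1=F, B2=T, B3=T, B4=S
#2 (m=15, n=4) -> B1->T, B1->T, B1->F, B2->T, B4->S, B3->T; covered: B1=T, B1=F, B2=T, B3=T, B4=S
#3 (m=4, n=4) -> B1->T, B1->T, B1->F, B2->F, B4->S, B3->T; covered: B1=T, B1=F, B2=F, B3=T, B4=S
#4 (m=12, n=0) -> B1->T, B1->T, B1->F, B2->T, B4->E, B3->T; covered: B1=T, B1=F, B2=T, B3=T, B4=E
#5 (m=15, n=3) -> B1->T, B1->T, B1->F, B2->T, B4->E, B3->T; covered: B1=T, B1=F, B2=T, B3=T, B4=E
#6 (m=11, n=2) -> B1->T, B1->T, B1->F, B2->T, B4->E, B3->T; covered: B1=T, B1=F, B2=T, B3=T, B4=E
#7 (m=16, n=3) -> B1->T, B1->T, B1->F, B2->T, B4->E, B3->T; covered: B1=T, B1=F, B2=T, B3=T, B4=E
union over the pool: B1=T, B1=F, B2=T, B2=F, B3=T, B4=S, B4=E
uncovered (1 of 8): B3=F
Answer: B3=F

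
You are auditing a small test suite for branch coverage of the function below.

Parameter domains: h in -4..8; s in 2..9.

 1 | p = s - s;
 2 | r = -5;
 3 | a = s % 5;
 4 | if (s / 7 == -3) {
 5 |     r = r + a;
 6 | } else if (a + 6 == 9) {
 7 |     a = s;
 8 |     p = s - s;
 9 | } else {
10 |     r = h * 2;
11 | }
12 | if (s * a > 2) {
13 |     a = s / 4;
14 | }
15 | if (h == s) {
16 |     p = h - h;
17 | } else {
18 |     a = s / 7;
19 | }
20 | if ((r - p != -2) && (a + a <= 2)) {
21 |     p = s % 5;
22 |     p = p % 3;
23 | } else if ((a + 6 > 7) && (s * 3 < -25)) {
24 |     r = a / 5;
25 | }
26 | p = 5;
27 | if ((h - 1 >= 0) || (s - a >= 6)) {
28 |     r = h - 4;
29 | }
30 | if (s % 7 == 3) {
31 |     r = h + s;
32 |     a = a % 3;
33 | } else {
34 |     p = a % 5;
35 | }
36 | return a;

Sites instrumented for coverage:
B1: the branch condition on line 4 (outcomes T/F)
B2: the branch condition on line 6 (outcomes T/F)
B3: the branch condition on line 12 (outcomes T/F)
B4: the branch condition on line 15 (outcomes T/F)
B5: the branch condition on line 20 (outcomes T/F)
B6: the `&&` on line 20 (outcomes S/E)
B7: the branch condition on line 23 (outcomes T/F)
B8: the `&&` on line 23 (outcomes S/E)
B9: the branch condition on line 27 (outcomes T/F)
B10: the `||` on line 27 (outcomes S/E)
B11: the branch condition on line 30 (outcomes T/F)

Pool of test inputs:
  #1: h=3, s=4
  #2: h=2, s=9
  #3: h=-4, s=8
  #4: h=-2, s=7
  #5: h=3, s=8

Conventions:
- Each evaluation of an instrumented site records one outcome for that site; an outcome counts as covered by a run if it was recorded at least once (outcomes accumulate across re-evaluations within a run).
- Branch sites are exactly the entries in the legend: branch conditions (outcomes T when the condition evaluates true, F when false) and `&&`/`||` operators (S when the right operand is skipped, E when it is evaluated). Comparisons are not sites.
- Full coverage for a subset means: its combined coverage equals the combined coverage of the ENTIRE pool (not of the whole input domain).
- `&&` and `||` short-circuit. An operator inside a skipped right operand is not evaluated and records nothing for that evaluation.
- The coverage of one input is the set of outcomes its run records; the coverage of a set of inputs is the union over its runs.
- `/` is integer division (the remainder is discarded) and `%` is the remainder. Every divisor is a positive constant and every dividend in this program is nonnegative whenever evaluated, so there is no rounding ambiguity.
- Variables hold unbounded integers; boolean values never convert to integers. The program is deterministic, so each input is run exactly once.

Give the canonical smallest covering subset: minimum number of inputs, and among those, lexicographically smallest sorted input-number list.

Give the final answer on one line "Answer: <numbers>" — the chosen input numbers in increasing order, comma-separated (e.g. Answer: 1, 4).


input #1, h=3, s=4: events B1->F, B2->F, B3->T, B4->F, B6->E, B5->T, B10->S, B9->T, B11->F; outcomes B1=F, B2=F, B3=T, B4=F, B5=T, B6=E, B9=T, B10=S, B11=F
input #2, h=2, s=9: events B1->F, B2->F, B3->T, B4->F, B6->E, B5->T, B10->S, B9->T, B11->F; outcomes B1=F, B2=F, B3=T, B4=F, B5=T, B6=E, B9=T, B10=S, B11=F
input #3, h=-4, s=8: events B1->F, B2->T, B3->T, B4->F, B6->E, B5->T, B10->E, B9->T, B11->F; outcomes B1=F, B2=T, B3=T, B4=F, B5=T, B6=E, B9=T, B10=E, B11=F
input #4, h=-2, s=7: events B1->F, B2->F, B3->T, B4->F, B6->E, B5->T, B10->E, B9->T, B11->F; outcomes B1=F, B2=F, B3=T, B4=F, B5=T, B6=E, B9=T, B10=E, B11=F
input #5, h=3, s=8: events B1->F, B2->T, B3->T, B4->F, B6->E, B5->T, B10->S, B9->T, B11->F; outcomes B1=F, B2=T, B3=T, B4=F, B5=T, B6=E, B9=T, B10=S, B11=F
pool-wide coverage (11 outcomes): B1=F, B2=T, B2=F, B3=T, B4=F, B5=T, B6=E, B9=T, B10=S, B10=E, B11=F
every size-1 subset falls short of the 11 outcomes (best: 9/11)
the canonical winner is {1, 3}: size 2, full 11-outcome coverage, earliest index list among size-2 covers
Answer: 1, 3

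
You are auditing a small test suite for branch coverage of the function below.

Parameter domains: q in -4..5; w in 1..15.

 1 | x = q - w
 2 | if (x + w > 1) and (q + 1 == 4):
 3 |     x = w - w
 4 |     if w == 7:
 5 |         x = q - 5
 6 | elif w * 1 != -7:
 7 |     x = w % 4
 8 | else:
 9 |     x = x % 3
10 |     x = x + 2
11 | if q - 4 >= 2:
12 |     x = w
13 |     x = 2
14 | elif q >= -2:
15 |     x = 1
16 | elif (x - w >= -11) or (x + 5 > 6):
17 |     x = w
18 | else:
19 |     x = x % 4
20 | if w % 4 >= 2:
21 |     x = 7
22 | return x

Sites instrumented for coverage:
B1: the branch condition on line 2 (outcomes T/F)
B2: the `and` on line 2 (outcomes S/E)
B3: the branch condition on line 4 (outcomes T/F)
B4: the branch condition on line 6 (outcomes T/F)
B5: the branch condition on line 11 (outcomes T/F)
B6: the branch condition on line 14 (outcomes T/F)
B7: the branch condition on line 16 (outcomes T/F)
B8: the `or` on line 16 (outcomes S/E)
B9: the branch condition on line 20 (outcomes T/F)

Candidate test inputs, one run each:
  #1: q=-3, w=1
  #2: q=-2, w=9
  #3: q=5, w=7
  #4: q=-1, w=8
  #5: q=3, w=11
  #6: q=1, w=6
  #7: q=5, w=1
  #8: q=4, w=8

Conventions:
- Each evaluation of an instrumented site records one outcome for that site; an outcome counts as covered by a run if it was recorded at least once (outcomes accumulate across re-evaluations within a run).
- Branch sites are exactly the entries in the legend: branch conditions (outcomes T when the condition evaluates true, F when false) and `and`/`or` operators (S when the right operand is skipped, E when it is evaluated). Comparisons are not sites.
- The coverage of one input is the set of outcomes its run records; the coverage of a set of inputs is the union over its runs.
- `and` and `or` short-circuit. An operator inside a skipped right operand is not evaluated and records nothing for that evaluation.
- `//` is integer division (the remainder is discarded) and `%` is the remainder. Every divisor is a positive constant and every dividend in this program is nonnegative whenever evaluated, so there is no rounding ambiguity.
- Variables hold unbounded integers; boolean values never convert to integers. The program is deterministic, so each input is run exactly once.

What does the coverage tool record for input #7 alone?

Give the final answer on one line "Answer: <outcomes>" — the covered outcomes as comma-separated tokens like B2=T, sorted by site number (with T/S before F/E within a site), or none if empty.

Tracing the run of input #7 (q=5, w=1):
  B2->E, B1->F, B4->T, B5->F, B6->T, B9->F
as a set, this run covers: B1=F, B2=E, B4=T, B5=F, B6=T, B9=F

Answer: B1=F, B2=E, B4=T, B5=F, B6=T, B9=F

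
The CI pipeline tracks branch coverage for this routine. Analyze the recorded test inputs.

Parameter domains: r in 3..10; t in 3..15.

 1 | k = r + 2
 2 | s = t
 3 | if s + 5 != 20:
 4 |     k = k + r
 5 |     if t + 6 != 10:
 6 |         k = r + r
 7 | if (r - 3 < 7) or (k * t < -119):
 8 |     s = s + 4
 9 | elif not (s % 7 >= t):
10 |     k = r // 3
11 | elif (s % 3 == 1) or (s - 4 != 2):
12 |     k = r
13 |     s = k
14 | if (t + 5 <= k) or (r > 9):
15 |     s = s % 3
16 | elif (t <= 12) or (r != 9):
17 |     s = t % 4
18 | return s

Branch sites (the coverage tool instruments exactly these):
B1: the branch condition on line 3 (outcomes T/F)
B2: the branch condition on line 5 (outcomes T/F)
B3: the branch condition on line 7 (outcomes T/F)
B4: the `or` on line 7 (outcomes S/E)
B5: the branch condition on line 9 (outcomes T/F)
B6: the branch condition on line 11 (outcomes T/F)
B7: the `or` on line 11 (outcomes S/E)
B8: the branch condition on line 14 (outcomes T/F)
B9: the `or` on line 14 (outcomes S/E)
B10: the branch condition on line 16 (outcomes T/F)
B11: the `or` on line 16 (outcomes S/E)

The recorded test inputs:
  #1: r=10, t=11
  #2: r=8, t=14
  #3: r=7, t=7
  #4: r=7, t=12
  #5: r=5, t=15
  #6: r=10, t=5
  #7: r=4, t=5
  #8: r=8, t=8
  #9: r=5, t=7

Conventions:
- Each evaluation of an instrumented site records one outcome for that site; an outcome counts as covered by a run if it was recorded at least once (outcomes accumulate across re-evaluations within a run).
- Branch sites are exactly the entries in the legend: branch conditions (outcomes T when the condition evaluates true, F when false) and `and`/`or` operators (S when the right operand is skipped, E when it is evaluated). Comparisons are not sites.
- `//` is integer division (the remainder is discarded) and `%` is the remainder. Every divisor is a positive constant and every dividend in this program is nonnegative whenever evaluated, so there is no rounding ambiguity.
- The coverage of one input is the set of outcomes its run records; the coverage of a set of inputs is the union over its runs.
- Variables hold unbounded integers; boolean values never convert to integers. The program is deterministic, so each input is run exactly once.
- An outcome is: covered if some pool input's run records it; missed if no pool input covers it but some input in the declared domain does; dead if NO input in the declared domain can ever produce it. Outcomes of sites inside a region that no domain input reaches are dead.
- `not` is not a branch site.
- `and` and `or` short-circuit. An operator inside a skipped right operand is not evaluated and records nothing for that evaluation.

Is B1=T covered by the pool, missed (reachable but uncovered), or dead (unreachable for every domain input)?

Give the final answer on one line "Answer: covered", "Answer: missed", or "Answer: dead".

B1=T is recorded by pool input(s) 1, 2, 3, 4, 6, 7, 8, 9 -> covered

Answer: covered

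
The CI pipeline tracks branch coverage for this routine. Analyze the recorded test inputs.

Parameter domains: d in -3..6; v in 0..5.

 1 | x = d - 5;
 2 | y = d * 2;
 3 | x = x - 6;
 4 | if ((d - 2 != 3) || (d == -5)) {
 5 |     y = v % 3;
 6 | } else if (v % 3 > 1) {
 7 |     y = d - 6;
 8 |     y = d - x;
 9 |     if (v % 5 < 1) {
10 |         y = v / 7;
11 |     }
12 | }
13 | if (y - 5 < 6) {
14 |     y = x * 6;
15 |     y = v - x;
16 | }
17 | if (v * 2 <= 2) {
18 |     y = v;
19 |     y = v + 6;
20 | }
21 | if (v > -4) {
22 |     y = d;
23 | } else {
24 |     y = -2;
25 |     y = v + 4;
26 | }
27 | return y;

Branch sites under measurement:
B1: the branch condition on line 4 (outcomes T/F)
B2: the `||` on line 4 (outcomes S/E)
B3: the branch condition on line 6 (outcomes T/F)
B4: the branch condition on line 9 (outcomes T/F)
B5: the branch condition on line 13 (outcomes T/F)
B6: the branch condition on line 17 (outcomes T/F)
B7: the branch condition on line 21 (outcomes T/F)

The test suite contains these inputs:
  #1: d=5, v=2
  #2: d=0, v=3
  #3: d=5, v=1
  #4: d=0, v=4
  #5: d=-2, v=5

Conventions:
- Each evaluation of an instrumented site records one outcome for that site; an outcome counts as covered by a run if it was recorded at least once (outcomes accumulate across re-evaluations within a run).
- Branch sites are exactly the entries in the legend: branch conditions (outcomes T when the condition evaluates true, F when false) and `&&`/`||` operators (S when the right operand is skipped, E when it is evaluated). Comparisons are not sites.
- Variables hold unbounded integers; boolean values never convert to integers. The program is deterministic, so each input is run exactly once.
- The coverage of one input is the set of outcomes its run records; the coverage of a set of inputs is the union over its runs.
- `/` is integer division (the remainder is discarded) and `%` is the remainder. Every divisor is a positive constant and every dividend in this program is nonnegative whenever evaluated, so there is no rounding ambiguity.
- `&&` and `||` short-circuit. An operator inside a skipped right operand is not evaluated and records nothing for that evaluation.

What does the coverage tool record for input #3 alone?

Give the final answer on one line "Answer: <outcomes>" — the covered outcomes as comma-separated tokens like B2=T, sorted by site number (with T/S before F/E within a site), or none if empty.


Running input #3 (d=5, v=1), event by event:
  B2->E, B1->F, B3->F, B5->T, B6->T, B7->T
deduplicating events, the covered set is: B1=F, B2=E, B3=F, B5=T, B6=T, B7=T
Answer: B1=F, B2=E, B3=F, B5=T, B6=T, B7=T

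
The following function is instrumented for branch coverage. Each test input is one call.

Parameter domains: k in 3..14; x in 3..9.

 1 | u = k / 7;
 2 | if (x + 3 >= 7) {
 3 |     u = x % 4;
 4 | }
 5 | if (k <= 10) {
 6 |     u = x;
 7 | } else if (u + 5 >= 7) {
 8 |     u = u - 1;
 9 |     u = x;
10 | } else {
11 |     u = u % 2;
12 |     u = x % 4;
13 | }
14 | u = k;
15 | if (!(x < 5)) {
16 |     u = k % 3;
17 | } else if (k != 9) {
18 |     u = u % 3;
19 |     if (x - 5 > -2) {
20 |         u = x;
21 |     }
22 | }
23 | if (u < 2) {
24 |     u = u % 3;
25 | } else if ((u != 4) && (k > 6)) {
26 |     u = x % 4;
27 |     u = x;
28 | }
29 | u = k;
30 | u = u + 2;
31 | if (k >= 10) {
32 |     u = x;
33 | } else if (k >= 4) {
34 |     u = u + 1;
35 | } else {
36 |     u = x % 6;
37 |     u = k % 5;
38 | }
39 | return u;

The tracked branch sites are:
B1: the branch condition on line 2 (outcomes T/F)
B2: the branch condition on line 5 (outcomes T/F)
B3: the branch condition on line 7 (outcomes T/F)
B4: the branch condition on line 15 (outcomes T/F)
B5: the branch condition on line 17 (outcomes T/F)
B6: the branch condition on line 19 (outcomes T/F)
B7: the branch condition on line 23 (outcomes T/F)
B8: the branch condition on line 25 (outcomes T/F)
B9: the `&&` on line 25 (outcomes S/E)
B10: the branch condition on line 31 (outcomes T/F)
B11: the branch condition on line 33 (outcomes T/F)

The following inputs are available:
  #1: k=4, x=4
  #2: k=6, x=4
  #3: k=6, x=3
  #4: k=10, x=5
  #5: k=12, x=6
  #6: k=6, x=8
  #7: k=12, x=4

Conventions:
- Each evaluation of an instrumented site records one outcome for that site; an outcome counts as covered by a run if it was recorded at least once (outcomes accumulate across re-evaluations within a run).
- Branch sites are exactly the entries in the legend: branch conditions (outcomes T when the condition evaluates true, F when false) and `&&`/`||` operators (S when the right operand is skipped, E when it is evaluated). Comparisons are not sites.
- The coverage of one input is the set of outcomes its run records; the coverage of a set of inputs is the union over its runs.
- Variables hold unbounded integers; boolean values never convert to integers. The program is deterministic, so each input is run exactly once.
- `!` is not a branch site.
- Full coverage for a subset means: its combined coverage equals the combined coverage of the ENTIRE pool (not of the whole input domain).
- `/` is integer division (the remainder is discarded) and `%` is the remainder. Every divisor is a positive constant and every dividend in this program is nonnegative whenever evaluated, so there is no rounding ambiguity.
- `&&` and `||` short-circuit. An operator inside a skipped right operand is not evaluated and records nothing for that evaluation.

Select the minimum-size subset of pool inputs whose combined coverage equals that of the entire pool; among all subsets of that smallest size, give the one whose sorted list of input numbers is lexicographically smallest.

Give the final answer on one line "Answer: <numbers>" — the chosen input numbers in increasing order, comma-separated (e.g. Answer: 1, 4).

run #1 (k=4, x=4) runs B1->T, B2->T, B4->F, B5->T, B6->T, B7->F, B9->S, B8->F, B10->F, B11->T; records B1=T, B2=T, B4=F, B5=T, B6=T, B7=F, B8=F, B9=S, B10=F, B11=T
run #2 (k=6, x=4) runs B1->T, B2->T, B4->F, B5->T, B6->T, B7->F, B9->S, B8->F, B10->F, B11->T; records B1=T, B2=T, B4=F, B5=T, B6=T, B7=F, B8=F, B9=S, B10=F, B11=T
run #3 (k=6, x=3) runs B1->F, B2->T, B4->F, B5->T, B6->F, B7->T, B10->F, B11->T; records B1=F, B2=T, B4=F, B5=T, B6=F, B7=T, B10=F, B11=T
run #4 (k=10, x=5) runs B1->T, B2->T, B4->T, B7->T, B10->T; records B1=T, B2=T, B4=T, B7=T, B10=T
run #5 (k=12, x=6) runs B1->T, B2->F, B3->T, B4->T, B7->T, B10->T; records B1=T, B2=F, B3=T, B4=T, B7=T, B10=T
run #6 (k=6, x=8) runs B1->T, B2->T, B4->T, B7->T, B10->F, B11->T; records B1=T, B2=T, B4=T, B7=T, B10=F, B11=T
run #7 (k=12, x=4) runs B1->T, B2->F, B3->F, B4->F, B5->T, B6->T, B7->F, B9->S, B8->F, B10->T; records B1=T, B2=F, B3=F, B4=F, B5=T, B6=T, B7=F, B8=F, B9=S, B10=T
together the pool reaches 18 outcomes: B1=T, B1=F, B2=T, B2=F, B3=T, B3=F, B4=T, B4=F, B5=T, B6=T, B6=F, B7=T, B7=F, B8=F, B9=S, B10=T, B10=F, B11=T
checked all size-1 subsets: none covers 18 outcomes (max 10/18)
checked all size-2 subsets: none covers 18 outcomes (max 16/18)
size 3: inputs {3, 5, 7} cover all 18 outcomes, and no lexicographically smaller subset of this size does

Answer: 3, 5, 7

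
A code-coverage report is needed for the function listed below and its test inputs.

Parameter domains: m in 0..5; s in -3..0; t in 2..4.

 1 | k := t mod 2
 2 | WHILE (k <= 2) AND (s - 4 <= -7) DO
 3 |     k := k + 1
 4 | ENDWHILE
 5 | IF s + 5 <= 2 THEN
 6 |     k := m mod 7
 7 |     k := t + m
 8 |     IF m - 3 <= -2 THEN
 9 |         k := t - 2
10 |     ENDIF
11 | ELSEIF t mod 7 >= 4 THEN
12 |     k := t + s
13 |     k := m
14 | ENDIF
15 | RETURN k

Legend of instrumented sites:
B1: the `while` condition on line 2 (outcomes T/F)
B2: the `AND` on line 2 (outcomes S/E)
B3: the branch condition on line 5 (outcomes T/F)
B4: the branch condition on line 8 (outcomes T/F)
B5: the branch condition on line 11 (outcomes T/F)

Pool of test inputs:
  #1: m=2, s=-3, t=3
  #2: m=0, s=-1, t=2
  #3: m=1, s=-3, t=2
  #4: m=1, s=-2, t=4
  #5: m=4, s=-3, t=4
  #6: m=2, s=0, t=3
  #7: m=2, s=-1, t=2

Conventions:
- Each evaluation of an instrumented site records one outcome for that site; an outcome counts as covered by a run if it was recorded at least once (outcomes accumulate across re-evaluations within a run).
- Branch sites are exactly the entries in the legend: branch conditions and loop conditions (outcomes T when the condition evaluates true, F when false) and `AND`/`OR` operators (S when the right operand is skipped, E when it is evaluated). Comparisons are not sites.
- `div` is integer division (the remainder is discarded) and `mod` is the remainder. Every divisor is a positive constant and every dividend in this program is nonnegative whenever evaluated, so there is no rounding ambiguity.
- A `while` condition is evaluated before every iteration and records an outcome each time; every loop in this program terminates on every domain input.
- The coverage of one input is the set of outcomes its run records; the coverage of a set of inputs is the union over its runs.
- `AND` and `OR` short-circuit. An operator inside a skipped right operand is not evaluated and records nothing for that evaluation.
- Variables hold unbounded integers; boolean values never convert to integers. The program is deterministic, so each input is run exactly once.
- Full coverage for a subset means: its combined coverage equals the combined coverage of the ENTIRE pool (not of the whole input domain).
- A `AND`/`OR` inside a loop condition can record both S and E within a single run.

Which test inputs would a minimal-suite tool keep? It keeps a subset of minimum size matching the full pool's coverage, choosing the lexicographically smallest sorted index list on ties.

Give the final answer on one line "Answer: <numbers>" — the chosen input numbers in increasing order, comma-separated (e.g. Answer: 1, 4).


#1 (m=2, s=-3, t=3) -> covered: B1=T, B1=F, B2=S, B2=E, B3=T, B4=F
#2 (m=0, s=-1, t=2) -> covered: B1=F, B2=E, B3=F, B5=F
#3 (m=1, s=-3, t=2) -> covered: B1=T, B1=F, B2=S, B2=E, B3=T, B4=T
#4 (m=1, s=-2, t=4) -> covered: B1=F, B2=E, B3=F, B5=T
#5 (m=4, s=-3, t=4) -> covered: B1=T, B1=F, B2=S, B2=E, B3=T, B4=F
#6 (m=2, s=0, t=3) -> covered: B1=F, B2=E, B3=F, B5=F
#7 (m=2, s=-1, t=2) -> covered: B1=F, B2=E, B3=F, B5=F
the full pool covers 10 outcomes: B1=T, B1=F, B2=S, B2=E, B3=T, B3=F, B4=T, B4=F, B5=T, B5=F
size 1 is not enough: best union over all size-1 subsets is 6/10
size 2 is not enough: best union over all size-2 subsets is 8/10
size 3 is not enough: best union over all size-3 subsets is 9/10
at size 4, {1, 2, 3, 4} reaches all 10 outcomes; every lexicographically earlier size-4 subset fails
Answer: 1, 2, 3, 4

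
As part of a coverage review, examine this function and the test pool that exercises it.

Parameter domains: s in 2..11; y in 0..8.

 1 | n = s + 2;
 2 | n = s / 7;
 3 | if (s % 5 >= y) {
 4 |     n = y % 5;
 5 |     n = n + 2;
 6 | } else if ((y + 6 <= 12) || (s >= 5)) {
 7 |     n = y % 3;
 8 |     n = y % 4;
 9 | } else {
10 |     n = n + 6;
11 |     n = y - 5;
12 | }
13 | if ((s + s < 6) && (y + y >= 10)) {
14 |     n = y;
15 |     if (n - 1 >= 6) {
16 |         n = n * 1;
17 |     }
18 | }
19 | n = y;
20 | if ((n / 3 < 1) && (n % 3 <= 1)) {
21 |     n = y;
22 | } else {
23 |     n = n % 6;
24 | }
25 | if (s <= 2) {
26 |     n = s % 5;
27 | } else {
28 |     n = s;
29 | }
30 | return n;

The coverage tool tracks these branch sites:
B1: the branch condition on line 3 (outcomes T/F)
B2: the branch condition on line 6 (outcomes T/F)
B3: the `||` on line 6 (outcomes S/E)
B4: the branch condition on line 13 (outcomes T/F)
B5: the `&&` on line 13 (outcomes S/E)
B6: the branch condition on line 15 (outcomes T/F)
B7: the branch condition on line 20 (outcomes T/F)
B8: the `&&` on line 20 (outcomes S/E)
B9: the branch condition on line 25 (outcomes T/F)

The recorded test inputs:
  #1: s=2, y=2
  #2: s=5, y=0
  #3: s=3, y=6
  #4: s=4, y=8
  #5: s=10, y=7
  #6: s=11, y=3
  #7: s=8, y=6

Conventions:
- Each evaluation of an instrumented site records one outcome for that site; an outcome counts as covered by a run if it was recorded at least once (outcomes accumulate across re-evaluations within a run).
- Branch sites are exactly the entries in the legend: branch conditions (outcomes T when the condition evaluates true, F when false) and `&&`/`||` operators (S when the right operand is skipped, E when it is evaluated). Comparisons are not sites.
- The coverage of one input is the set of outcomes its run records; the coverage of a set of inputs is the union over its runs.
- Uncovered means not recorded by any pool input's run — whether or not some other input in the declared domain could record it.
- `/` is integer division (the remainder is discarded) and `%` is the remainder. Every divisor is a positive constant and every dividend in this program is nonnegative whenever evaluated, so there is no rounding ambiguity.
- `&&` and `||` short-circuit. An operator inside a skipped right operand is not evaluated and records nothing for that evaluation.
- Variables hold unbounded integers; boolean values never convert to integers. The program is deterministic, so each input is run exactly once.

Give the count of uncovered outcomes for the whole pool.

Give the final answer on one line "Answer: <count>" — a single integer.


test 1 (s=2, y=2) fires B1->T, B5->E, B4->F, B8->E, B7->F, B9->T; hits B1=T, B4=F, B5=E, B7=F, B8=E, B9=T
test 2 (s=5, y=0) fires B1->T, B5->S, B4->F, B8->E, B7->T, B9->F; hits B1=T, B4=F, B5=S, B7=T, B8=E, B9=F
test 3 (s=3, y=6) fires B1->F, B3->S, B2->T, B5->S, B4->F, B8->S, B7->F, B9->F; hits B1=F, B2=T, B3=S, B4=F, B5=S, B7=F, B8=S, B9=F
test 4 (s=4, y=8) fires B1->F, B3->E, B2->F, B5->S, B4->F, B8->S, B7->F, B9->F; hits B1=F, B2=F, B3=E, B4=F, B5=S, B7=F, B8=S, B9=F
test 5 (s=10, y=7) fires B1->F, B3->E, B2->T, B5->S, B4->F, B8->S, B7->F, B9->F; hits B1=F, B2=T, B3=E, B4=F, B5=S, B7=F, B8=S, B9=F
test 6 (s=11, y=3) fires B1->F, B3->S, B2->T, B5->S, B4->F, B8->S, B7->F, B9->F; hits B1=F, B2=T, B3=S, B4=F, B5=S, B7=F, B8=S, B9=F
test 7 (s=8, y=6) fires B1->F, B3->S, B2->T, B5->S, B4->F, B8->S, B7->F, B9->F; hits B1=F, B2=T, B3=S, B4=F, B5=S, B7=F, B8=S, B9=F
union over the pool: B1=T, B1=F, B2=T, B2=F, B3=S, B3=E, B4=F, B5=S, B5=E, B7=T, B7=F, B8=S, B8=E, B9=T, B9=F
uncovered (3 of 18): B4=T, B6=T, B6=F
Answer: 3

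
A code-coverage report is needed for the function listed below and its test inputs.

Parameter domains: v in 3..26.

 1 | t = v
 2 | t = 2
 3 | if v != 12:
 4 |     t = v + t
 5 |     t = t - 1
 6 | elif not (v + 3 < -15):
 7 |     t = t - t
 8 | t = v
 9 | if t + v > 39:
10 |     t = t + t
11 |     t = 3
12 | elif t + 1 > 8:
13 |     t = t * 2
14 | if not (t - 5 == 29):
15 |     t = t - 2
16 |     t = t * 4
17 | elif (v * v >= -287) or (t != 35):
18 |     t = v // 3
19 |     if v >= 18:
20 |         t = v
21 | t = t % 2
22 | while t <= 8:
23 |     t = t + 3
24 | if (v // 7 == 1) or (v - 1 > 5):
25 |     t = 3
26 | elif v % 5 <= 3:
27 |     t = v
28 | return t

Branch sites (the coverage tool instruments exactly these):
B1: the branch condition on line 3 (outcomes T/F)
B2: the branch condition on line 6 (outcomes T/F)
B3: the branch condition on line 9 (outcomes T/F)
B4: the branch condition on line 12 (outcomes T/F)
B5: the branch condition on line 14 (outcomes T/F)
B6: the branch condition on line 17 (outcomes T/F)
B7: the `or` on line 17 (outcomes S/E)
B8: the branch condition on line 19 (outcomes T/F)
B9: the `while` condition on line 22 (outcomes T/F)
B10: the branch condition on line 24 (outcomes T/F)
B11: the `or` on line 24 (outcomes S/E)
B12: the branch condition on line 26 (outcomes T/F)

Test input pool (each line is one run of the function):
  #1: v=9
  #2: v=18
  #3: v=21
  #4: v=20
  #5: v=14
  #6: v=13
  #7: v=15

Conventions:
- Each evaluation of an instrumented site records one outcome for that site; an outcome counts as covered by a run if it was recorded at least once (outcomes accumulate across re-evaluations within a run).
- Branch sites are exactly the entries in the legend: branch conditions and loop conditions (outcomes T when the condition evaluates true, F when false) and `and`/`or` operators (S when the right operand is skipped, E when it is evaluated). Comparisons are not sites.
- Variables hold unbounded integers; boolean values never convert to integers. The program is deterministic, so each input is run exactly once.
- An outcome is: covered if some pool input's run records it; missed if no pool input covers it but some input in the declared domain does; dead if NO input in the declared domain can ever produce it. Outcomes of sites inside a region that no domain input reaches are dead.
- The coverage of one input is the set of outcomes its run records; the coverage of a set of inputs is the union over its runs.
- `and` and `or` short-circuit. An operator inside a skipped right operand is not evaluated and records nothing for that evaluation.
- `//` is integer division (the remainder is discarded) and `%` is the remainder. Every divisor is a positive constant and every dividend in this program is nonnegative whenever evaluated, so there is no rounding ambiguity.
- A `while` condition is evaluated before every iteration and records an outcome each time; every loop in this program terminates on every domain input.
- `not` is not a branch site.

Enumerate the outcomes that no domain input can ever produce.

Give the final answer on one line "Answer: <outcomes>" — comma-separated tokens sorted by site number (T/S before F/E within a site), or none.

running all 24 domain inputs and tallying outcomes:
  B2=F: unreachable across the whole domain -> dead
  B6=F: unreachable across the whole domain -> dead
  B7=E: unreachable across the whole domain -> dead
  B8=T: unreachable across the whole domain -> dead
  reachable outcomes have witnesses, e.g. B1=T (e.g. v=3), B1=F (e.g. v=12), B2=T (e.g. v=12), B3=T (e.g. v=20)

Answer: B2=F, B6=F, B7=E, B8=T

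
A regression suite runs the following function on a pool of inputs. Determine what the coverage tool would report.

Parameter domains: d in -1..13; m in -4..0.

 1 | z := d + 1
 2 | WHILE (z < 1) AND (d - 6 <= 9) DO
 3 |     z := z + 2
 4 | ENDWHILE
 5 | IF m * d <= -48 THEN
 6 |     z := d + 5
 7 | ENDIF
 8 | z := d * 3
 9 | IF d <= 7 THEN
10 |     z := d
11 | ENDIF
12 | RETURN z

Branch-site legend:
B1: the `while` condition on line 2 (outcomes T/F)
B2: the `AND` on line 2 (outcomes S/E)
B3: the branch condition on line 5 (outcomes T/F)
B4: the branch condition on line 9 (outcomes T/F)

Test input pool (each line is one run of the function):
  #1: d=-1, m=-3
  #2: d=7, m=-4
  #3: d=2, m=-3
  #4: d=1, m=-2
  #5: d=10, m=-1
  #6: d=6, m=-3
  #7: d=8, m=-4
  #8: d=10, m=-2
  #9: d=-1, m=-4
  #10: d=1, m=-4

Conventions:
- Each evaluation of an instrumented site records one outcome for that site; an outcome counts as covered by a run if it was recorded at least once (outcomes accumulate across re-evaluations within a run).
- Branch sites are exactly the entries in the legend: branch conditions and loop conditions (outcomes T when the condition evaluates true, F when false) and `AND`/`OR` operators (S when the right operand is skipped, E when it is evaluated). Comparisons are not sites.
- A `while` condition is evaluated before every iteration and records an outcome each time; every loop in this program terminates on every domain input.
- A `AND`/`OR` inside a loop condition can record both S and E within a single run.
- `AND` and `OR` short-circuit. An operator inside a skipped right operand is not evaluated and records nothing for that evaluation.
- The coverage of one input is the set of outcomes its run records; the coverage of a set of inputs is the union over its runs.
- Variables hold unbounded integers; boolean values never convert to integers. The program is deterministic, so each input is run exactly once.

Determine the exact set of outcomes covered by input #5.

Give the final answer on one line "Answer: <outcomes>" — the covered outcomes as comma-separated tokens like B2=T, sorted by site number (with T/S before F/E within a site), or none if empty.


Tracing the run of input #5 (d=10, m=-1):
  B2->S, B1->F, B3->F, B4->F
distinct outcomes covered: B1=F, B2=S, B3=F, B4=F
Answer: B1=F, B2=S, B3=F, B4=F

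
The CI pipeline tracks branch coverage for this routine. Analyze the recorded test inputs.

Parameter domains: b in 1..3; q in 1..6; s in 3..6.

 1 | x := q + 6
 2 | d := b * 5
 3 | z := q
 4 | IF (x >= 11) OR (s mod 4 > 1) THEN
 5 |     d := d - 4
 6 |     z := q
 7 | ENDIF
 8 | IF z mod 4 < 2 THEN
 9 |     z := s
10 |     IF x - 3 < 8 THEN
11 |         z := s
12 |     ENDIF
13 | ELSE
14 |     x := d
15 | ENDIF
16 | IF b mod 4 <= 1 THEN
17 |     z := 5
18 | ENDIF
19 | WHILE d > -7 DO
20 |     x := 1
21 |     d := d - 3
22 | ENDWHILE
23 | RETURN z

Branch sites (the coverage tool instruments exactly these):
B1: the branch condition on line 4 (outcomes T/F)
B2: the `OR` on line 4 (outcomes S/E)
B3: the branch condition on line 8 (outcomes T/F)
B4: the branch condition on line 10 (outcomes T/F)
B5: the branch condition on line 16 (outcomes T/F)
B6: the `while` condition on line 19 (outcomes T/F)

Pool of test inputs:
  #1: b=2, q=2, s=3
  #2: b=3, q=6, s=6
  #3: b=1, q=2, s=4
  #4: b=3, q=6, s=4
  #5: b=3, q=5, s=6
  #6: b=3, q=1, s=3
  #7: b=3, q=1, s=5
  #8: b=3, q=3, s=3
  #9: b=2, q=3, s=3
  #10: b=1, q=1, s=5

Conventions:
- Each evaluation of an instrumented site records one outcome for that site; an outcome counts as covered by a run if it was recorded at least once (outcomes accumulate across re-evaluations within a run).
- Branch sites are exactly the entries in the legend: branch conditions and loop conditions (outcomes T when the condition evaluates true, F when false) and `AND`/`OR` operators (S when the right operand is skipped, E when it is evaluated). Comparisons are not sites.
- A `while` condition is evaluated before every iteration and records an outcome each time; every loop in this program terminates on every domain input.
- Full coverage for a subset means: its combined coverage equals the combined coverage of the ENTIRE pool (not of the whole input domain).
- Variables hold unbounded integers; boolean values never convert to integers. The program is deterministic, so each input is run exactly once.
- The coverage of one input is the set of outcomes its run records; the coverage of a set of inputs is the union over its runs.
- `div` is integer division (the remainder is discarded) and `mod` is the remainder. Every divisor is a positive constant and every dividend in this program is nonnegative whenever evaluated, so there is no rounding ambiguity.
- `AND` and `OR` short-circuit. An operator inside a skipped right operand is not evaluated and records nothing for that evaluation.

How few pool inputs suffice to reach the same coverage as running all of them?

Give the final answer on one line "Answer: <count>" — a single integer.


input #1, b=2, q=2, s=3: outcomes B1=T, B2=E, B3=F, B5=F, B6=T, B6=F
input #2, b=3, q=6, s=6: outcomes B1=T, B2=S, B3=F, B5=F, B6=T, B6=F
input #3, b=1, q=2, s=4: outcomes B1=F, B2=E, B3=F, B5=T, B6=T, B6=F
input #4, b=3, q=6, s=4: outcomes B1=T, B2=S, B3=F, B5=F, B6=T, B6=F
input #5, b=3, q=5, s=6: outcomes B1=T, B2=S, B3=T, B4=F, B5=F, B6=T, B6=F
input #6, b=3, q=1, s=3: outcomes B1=T, B2=E, B3=T, B4=T, B5=F, B6=T, B6=F
input #7, b=3, q=1, s=5: outcomes B1=F, B2=E, B3=T, B4=T, B5=F, B6=T, B6=F
input #8, b=3, q=3, s=3: outcomes B1=T, B2=E, B3=F, B5=F, B6=T, B6=F
input #9, b=2, q=3, s=3: outcomes B1=T, B2=E, B3=F, B5=F, B6=T, B6=F
input #10, b=1, q=1, s=5: outcomes B1=F, B2=E, B3=T, B4=T, B5=T, B6=T, B6=F
pool-wide coverage (12 outcomes): B1=T, B1=F, B2=S, B2=E, B3=T, B3=F, B4=T, B4=F, B5=T, B5=F, B6=T, B6=F
no size-1 subset reaches all 12 outcomes (best union: 7/12)
no size-2 subset reaches all 12 outcomes (best union: 11/12)
inputs {1, 5, 10} (size 3) cover everything; no size-3 subset with a lexicographically smaller index list covers all 12
Answer: 3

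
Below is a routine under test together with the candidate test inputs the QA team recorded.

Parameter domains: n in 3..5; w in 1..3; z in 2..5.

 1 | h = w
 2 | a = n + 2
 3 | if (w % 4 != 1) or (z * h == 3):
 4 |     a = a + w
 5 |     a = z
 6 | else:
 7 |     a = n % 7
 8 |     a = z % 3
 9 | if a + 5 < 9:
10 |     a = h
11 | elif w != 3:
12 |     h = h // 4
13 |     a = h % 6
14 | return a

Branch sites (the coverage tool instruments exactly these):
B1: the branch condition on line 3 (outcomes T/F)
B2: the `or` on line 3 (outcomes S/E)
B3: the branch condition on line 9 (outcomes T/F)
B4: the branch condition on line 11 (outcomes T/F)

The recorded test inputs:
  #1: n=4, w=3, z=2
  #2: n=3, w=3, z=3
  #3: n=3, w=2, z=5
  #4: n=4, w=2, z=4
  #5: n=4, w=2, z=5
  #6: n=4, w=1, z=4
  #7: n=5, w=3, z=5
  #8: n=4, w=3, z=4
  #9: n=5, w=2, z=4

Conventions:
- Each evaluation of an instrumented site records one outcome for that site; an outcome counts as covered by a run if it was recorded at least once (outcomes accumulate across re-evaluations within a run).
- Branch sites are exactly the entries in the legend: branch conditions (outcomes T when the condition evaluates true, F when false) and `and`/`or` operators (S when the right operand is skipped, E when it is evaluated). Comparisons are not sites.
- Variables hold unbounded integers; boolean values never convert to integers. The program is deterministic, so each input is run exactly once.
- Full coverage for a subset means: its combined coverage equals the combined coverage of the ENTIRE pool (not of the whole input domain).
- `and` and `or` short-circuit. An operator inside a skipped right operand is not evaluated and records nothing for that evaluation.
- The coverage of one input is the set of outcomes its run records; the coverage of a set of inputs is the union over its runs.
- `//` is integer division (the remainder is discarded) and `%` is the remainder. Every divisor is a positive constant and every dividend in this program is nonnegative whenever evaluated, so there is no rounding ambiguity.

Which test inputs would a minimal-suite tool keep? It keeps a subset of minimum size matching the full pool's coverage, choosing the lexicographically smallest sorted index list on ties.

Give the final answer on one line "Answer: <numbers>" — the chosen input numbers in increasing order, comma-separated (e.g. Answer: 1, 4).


#1 (n=4, w=3, z=2) -> covered: B1=T, B2=S, B3=T
#2 (n=3, w=3, z=3) -> covered: B1=T, B2=S, B3=T
#3 (n=3, w=2, z=5) -> covered: B1=T, B2=S, B3=F, B4=T
#4 (n=4, w=2, z=4) -> covered: B1=T, B2=S, B3=F, B4=T
#5 (n=4, w=2, z=5) -> covered: B1=T, B2=S, B3=F, B4=T
#6 (n=4, w=1, z=4) -> covered: B1=F, B2=E, B3=T
#7 (n=5, w=3, z=5) -> covered: B1=T, B2=S, B3=F, B4=F
#8 (n=4, w=3, z=4) -> covered: B1=T, B2=S, B3=F, B4=F
#9 (n=5, w=2, z=4) -> covered: B1=T, B2=S, B3=F, B4=T
union over all inputs: B1=T, B1=F, B2=S, B2=E, B3=T, B3=F, B4=T, B4=F (8 outcomes)
checked all size-1 subsets: none covers 8 outcomes (max 4/8)
checked all size-2 subsets: none covers 8 outcomes (max 7/8)
the canonical winner is {3, 6, 7}: size 3, full 8-outcome coverage, earliest index list among size-3 covers
Answer: 3, 6, 7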